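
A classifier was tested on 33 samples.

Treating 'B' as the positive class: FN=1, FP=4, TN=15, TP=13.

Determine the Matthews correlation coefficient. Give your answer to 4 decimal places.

0.7101

MCC = (TP·TN − FP·FN) / √((TP+FP)(TP+FN)(TN+FP)(TN+FN))
Numerator = 13·15 − 4·1 = 191
Denominator = √(17·14·19·16) = √72352 = 268.9833
MCC = 191 / 268.9833 = 0.7101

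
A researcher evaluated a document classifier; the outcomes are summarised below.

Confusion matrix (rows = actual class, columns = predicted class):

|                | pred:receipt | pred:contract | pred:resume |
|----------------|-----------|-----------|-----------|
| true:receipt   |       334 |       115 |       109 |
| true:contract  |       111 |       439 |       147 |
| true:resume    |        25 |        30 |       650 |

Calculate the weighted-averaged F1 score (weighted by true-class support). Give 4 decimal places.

Per-class F1 score (2·TP/(2·TP+FP+FN)):
  receipt: TP=334, FP=111+25=136, FN=115+109=224 → 668/1028 = 0.64981
  contract: TP=439, FP=115+30=145, FN=111+147=258 → 878/1281 = 0.68540
  resume: TP=650, FP=109+147=256, FN=25+30=55 → 1300/1611 = 0.80695
Weighted-F1 score = Σ (supportᵢ/N)·F1 scoreᵢ with N=1960: (558/1960)·0.64981 + (697/1960)·0.68540 + (705/1960)·0.80695 = 0.7190

0.7190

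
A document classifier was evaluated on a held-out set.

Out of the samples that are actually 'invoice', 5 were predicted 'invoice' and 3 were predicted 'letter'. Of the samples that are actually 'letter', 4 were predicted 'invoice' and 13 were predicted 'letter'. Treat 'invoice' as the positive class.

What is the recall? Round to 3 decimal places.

0.625

Recall = TP/(TP+FN) = 5/(5+3) = 5/8 = 0.625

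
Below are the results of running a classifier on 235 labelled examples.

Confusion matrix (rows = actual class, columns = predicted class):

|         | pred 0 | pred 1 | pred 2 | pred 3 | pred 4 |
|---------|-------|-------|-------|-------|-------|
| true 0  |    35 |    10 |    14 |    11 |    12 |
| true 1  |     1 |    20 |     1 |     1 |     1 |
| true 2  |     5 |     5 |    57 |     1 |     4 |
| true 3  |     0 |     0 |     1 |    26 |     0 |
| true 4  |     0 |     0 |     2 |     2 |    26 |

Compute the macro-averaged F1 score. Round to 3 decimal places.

Per-class F1 score (2·TP/(2·TP+FP+FN)):
  0: TP=35, FP=1+5+0+0=6, FN=10+14+11+12=47 → 70/123 = 0.5691
  1: TP=20, FP=10+5+0+0=15, FN=1+1+1+1=4 → 40/59 = 0.6780
  2: TP=57, FP=14+1+1+2=18, FN=5+5+1+4=15 → 114/147 = 0.7755
  3: TP=26, FP=11+1+1+2=15, FN=0+0+1+0=1 → 52/68 = 0.7647
  4: TP=26, FP=12+1+4+0=17, FN=0+0+2+2=4 → 52/73 = 0.7123
Macro-F1 score = mean = (0.5691 + 0.6780 + 0.7755 + 0.7647 + 0.7123) / 5 = 0.700

0.700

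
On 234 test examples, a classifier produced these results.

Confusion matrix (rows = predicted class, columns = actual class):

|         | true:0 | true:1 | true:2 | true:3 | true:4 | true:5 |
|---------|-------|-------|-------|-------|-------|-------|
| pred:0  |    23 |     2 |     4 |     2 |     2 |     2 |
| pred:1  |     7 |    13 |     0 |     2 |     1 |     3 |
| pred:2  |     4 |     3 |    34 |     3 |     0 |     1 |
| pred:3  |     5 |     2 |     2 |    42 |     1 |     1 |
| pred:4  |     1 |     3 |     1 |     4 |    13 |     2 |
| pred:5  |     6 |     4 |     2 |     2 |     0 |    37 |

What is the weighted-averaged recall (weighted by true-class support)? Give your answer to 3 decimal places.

0.692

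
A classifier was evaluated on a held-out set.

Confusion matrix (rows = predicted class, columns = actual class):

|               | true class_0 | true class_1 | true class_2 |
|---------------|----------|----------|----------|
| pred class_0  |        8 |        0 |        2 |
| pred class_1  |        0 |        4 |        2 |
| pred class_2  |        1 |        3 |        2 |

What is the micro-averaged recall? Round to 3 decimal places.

0.636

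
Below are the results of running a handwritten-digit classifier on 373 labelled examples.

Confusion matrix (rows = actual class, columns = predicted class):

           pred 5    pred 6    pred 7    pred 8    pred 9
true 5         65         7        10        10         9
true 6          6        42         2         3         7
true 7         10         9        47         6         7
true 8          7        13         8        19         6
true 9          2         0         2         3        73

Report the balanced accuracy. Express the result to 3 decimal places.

0.642

Balanced accuracy = mean of per-class recall.
  5: recall = 65/101 = 0.6436
  6: recall = 42/60 = 0.7000
  7: recall = 47/79 = 0.5949
  8: recall = 19/53 = 0.3585
  9: recall = 73/80 = 0.9125
Mean = (0.6436 + 0.7000 + 0.5949 + 0.3585 + 0.9125) / 5 = 0.642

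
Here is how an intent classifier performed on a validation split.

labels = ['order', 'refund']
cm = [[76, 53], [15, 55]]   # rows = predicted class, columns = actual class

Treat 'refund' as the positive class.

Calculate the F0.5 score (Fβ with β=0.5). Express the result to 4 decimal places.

Fβ = (1+β²)·TP / ((1+β²)·TP + β²·FN + FP), with β²=1/4
= 1.25·55 / (1.25·55 + 0.25·53 + 15) = 0.7088

0.7088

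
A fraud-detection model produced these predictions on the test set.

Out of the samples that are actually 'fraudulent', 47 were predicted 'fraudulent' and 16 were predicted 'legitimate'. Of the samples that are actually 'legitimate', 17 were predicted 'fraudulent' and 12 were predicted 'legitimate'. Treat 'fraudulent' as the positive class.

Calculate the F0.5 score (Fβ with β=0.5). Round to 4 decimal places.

Fβ = (1+β²)·TP / ((1+β²)·TP + β²·FN + FP), with β²=1/4
= 1.25·47 / (1.25·47 + 0.25·16 + 17) = 0.7367

0.7367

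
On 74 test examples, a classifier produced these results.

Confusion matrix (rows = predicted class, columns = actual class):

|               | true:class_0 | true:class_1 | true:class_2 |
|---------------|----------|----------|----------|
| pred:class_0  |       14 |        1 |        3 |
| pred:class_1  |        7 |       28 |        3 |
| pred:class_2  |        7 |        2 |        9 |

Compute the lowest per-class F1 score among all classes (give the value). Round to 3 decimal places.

Per-class F1 score (2·TP/(2·TP+FP+FN)):
  class_0: TP=14, FP=1+3=4, FN=7+7=14 → 28/46 = 0.6087
  class_1: TP=28, FP=7+3=10, FN=1+2=3 → 56/69 = 0.8116
  class_2: TP=9, FP=7+2=9, FN=3+3=6 → 18/33 = 0.5455
Lowest is class 'class_2' with F1 score = 0.545.

0.545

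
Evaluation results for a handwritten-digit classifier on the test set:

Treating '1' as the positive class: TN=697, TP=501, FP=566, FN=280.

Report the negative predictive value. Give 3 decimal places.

0.713

NPV = TN/(TN+FN) = 697/(697+280) = 0.713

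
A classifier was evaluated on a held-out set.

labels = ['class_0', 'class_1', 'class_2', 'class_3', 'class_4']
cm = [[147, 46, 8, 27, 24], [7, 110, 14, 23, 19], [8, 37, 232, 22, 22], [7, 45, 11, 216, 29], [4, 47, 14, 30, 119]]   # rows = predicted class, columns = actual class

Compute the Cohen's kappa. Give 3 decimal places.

0.561

Observed agreement pₒ = trace/N = 824/1268 = 0.6498
Expected agreement pₑ = Σ (rowᵢ·colᵢ)/N² = (173·252 + 285·173 + 279·321 + 318·308 + 213·214)/1268² = 0.2027
κ = (pₒ − pₑ)/(1 − pₑ) = (0.6498 − 0.2027)/(1 − 0.2027) = 0.561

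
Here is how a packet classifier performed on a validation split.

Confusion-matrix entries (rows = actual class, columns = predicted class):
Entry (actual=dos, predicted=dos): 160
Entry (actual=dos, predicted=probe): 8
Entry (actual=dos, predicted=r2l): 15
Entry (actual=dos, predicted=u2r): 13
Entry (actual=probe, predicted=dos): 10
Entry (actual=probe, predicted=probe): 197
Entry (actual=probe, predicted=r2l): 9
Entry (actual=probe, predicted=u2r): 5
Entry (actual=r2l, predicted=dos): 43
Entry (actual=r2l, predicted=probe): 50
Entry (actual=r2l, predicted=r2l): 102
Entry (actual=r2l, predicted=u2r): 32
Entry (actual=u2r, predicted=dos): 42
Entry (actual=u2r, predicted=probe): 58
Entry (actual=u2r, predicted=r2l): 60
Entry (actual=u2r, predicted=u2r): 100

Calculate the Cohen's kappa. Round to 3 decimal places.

0.494

Observed agreement pₒ = trace/N = 559/904 = 0.6184
Expected agreement pₑ = Σ (rowᵢ·colᵢ)/N² = (196·255 + 221·313 + 227·186 + 260·150)/904² = 0.2452
κ = (pₒ − pₑ)/(1 − pₑ) = (0.6184 − 0.2452)/(1 − 0.2452) = 0.494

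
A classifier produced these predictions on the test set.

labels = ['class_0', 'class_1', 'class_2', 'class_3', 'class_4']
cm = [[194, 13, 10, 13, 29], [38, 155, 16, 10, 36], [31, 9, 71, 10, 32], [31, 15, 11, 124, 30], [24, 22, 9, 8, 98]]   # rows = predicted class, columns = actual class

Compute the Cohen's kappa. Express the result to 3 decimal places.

Observed agreement pₒ = trace/N = 642/1039 = 0.6179
Expected agreement pₑ = Σ (rowᵢ·colᵢ)/N² = (318·259 + 214·255 + 117·153 + 165·211 + 225·161)/1039² = 0.2092
κ = (pₒ − pₑ)/(1 − pₑ) = (0.6179 − 0.2092)/(1 − 0.2092) = 0.517

0.517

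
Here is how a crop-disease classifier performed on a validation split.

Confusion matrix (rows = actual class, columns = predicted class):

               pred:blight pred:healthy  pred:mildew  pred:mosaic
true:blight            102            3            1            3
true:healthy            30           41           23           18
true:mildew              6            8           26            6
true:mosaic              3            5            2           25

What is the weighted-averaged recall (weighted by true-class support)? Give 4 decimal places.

Per-class recall (TP/(TP+FN)):
  blight: TP=102, FN=3+1+3=7 → 102/109 = 0.93578
  healthy: TP=41, FN=30+23+18=71 → 41/112 = 0.36607
  mildew: TP=26, FN=6+8+6=20 → 26/46 = 0.56522
  mosaic: TP=25, FN=3+5+2=10 → 25/35 = 0.71429
Weighted-recall = Σ (supportᵢ/N)·recallᵢ with N=302: (109/302)·0.93578 + (112/302)·0.36607 + (46/302)·0.56522 + (35/302)·0.71429 = 0.6424

0.6424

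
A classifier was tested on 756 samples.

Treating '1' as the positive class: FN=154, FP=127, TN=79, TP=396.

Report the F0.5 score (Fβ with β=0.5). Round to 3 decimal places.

Fβ = (1+β²)·TP / ((1+β²)·TP + β²·FN + FP), with β²=1/4
= 1.25·396 / (1.25·396 + 0.25·154 + 127) = 0.749

0.749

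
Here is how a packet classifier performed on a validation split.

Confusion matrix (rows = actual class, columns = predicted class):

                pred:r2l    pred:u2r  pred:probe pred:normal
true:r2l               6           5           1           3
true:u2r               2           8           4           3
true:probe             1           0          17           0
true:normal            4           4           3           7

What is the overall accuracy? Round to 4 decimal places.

0.5588

Accuracy = trace / total = (6+8+17+7=38) / 68 = 38/68 = 0.5588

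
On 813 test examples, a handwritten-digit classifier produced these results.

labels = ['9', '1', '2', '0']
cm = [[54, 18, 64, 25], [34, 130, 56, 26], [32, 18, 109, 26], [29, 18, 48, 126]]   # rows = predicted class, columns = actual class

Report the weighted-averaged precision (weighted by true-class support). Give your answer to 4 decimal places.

Per-class precision (TP/(TP+FP)):
  9: TP=54, FP=18+64+25=107 → 54/161 = 0.33540
  1: TP=130, FP=34+56+26=116 → 130/246 = 0.52846
  2: TP=109, FP=32+18+26=76 → 109/185 = 0.58919
  0: TP=126, FP=29+18+48=95 → 126/221 = 0.57014
Weighted-precision = Σ (supportᵢ/N)·precisionᵢ with N=813: (149/813)·0.33540 + (184/813)·0.52846 + (277/813)·0.58919 + (203/813)·0.57014 = 0.5242

0.5242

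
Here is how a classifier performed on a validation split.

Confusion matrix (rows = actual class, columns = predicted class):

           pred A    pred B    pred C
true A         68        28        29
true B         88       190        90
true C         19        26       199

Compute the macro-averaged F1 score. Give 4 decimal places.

0.5941

Per-class F1 score (2·TP/(2·TP+FP+FN)):
  A: TP=68, FP=88+19=107, FN=28+29=57 → 136/300 = 0.45333
  B: TP=190, FP=28+26=54, FN=88+90=178 → 380/612 = 0.62092
  C: TP=199, FP=29+90=119, FN=19+26=45 → 398/562 = 0.70819
Macro-F1 score = mean = (0.45333 + 0.62092 + 0.70819) / 3 = 0.5941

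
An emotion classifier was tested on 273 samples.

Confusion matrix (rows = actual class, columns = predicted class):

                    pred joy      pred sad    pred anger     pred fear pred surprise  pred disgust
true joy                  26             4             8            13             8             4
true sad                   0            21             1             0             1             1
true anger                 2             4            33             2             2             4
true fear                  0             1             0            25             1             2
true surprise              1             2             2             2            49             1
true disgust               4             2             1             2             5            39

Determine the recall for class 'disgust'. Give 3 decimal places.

Treat 'disgust' as positive and all other classes as negative.
recall = TP/(TP+FN).
disgust: TP=39, FN=4+2+1+2+5=14 → 39/53 = 0.7358

0.736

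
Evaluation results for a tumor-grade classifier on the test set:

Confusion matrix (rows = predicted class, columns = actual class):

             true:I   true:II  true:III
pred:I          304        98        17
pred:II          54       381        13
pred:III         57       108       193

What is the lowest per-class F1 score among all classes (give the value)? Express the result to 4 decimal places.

0.6644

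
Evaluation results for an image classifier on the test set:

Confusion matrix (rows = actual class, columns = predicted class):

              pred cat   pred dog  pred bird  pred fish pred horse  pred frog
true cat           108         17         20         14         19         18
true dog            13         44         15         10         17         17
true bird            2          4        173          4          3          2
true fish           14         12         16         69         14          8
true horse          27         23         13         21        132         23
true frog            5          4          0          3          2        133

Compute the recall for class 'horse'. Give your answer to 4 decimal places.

0.5523

Take TP from the diagonal, FP from the rest of the 'horse' prediction marginal, FN from the rest of the 'horse' actual marginal.
recall = TP/(TP+FN).
horse: TP=132, FN=27+23+13+21+23=107 → 132/239 = 0.55230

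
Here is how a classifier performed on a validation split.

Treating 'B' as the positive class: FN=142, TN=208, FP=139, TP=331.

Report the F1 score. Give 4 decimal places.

Precision = TP/(TP+FP) = 331/470 = 0.7043
Recall = TP/(TP+FN) = 331/473 = 0.6998
F1 = 2·TP/(2·TP+FP+FN) = 662/943 = 0.7020

0.7020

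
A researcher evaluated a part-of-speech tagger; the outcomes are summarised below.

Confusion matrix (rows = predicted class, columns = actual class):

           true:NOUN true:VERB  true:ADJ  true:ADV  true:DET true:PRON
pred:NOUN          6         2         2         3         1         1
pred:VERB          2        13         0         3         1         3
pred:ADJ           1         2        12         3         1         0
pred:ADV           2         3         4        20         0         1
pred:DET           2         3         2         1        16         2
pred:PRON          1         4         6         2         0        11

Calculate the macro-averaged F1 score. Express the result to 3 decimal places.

0.560

Per-class F1 score (2·TP/(2·TP+FP+FN)):
  NOUN: TP=6, FP=2+2+3+1+1=9, FN=2+1+2+2+1=8 → 12/29 = 0.4138
  VERB: TP=13, FP=2+0+3+1+3=9, FN=2+2+3+3+4=14 → 26/49 = 0.5306
  ADJ: TP=12, FP=1+2+3+1+0=7, FN=2+0+4+2+6=14 → 24/45 = 0.5333
  ADV: TP=20, FP=2+3+4+0+1=10, FN=3+3+3+1+2=12 → 40/62 = 0.6452
  DET: TP=16, FP=2+3+2+1+2=10, FN=1+1+1+0+0=3 → 32/45 = 0.7111
  PRON: TP=11, FP=1+4+6+2+0=13, FN=1+3+0+1+2=7 → 22/42 = 0.5238
Macro-F1 score = mean = (0.4138 + 0.5306 + 0.5333 + 0.6452 + 0.7111 + 0.5238) / 6 = 0.560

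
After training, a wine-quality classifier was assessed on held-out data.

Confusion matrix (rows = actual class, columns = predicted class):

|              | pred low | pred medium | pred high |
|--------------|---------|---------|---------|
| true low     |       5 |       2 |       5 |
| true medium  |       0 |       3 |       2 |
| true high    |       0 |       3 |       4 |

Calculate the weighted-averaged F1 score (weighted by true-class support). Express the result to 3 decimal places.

Per-class F1 score (2·TP/(2·TP+FP+FN)):
  low: TP=5, FP=0+0=0, FN=2+5=7 → 10/17 = 0.5882
  medium: TP=3, FP=2+3=5, FN=0+2=2 → 6/13 = 0.4615
  high: TP=4, FP=5+2=7, FN=0+3=3 → 8/18 = 0.4444
Weighted-F1 score = Σ (supportᵢ/N)·F1 scoreᵢ with N=24: (12/24)·0.5882 + (5/24)·0.4615 + (7/24)·0.4444 = 0.520

0.520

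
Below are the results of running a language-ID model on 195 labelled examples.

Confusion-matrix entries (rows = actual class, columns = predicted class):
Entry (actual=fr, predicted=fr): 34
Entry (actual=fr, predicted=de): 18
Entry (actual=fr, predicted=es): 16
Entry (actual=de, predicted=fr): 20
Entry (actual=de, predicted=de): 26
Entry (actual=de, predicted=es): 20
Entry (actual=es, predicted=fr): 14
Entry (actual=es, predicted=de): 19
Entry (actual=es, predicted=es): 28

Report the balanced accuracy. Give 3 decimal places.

0.451

Balanced accuracy = mean of per-class recall.
  fr: recall = 34/68 = 0.5000
  de: recall = 26/66 = 0.3939
  es: recall = 28/61 = 0.4590
Mean = (0.5000 + 0.3939 + 0.4590) / 3 = 0.451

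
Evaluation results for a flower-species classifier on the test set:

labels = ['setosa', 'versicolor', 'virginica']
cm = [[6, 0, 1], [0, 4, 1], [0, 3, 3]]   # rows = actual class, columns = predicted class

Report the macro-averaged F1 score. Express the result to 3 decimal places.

0.712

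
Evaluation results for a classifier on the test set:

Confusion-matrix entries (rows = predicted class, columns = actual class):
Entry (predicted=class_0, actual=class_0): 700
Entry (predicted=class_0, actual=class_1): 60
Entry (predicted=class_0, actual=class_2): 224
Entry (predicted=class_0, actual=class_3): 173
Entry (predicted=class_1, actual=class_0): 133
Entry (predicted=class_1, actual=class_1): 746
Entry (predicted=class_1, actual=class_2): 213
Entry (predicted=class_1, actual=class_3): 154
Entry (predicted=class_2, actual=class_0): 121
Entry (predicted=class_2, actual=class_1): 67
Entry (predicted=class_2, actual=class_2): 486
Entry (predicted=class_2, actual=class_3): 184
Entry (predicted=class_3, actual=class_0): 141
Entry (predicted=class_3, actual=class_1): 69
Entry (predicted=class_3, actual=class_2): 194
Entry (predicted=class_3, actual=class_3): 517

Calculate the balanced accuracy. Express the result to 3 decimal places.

0.592

Balanced accuracy = mean of per-class recall.
  class_0: recall = 700/1095 = 0.6393
  class_1: recall = 746/942 = 0.7919
  class_2: recall = 486/1117 = 0.4351
  class_3: recall = 517/1028 = 0.5029
Mean = (0.6393 + 0.7919 + 0.4351 + 0.5029) / 4 = 0.592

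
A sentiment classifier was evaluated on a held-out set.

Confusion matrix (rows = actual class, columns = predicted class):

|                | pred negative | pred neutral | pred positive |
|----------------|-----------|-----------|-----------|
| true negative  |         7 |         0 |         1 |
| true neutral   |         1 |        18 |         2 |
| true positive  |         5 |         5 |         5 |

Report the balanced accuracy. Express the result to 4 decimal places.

0.6885

Balanced accuracy = mean of per-class recall.
  negative: recall = 7/8 = 0.87500
  neutral: recall = 18/21 = 0.85714
  positive: recall = 5/15 = 0.33333
Mean = (0.87500 + 0.85714 + 0.33333) / 3 = 0.6885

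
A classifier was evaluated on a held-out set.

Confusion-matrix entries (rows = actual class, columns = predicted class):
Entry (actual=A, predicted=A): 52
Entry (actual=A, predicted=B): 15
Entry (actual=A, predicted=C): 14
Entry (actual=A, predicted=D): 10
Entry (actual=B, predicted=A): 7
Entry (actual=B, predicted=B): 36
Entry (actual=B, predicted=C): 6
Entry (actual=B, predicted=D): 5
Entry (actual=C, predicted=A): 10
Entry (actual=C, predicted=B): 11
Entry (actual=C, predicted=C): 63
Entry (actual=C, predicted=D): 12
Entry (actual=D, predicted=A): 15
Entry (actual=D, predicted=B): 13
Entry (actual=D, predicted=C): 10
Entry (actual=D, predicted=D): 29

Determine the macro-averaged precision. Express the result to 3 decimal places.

0.574

Per-class precision (TP/(TP+FP)):
  A: TP=52, FP=7+10+15=32 → 52/84 = 0.6190
  B: TP=36, FP=15+11+13=39 → 36/75 = 0.4800
  C: TP=63, FP=14+6+10=30 → 63/93 = 0.6774
  D: TP=29, FP=10+5+12=27 → 29/56 = 0.5179
Macro-precision = mean = (0.6190 + 0.4800 + 0.6774 + 0.5179) / 4 = 0.574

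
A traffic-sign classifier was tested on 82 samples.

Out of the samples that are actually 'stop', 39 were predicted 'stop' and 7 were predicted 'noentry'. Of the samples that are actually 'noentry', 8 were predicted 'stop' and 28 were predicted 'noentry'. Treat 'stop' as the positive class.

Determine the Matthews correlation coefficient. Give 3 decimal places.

0.628

MCC = (TP·TN − FP·FN) / √((TP+FP)(TP+FN)(TN+FP)(TN+FN))
Numerator = 39·28 − 8·7 = 1036
Denominator = √(47·46·36·35) = √2724120 = 1650.4908
MCC = 1036 / 1650.4908 = 0.628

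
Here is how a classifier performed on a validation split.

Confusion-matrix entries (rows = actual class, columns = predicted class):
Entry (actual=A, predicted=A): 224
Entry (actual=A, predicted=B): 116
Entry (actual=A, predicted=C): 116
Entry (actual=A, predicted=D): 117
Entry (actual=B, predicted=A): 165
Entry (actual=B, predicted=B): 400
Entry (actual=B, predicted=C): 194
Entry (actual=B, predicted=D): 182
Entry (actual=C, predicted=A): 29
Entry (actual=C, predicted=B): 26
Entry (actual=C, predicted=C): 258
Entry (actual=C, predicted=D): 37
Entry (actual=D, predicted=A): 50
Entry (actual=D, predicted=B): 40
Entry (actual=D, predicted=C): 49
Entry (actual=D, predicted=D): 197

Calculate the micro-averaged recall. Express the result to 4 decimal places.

0.4905

Micro-averaging pools counts across classes: ΣTP=1079, ΣFP=1121, ΣFN=1121.
Micro-recall = TP/(TP+FN) on pooled counts = 0.4905 (equals overall accuracy in single-label multiclass).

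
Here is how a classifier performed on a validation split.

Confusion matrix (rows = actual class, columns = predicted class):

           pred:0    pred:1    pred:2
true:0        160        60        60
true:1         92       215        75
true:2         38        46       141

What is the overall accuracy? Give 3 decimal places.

Accuracy = trace / total = (160+215+141=516) / 887 = 516/887 = 0.582

0.582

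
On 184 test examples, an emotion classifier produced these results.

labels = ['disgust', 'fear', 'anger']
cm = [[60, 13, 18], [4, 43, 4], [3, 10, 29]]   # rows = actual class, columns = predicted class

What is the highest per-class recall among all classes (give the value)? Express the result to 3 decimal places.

0.843

Per-class recall (TP/(TP+FN)):
  disgust: TP=60, FN=13+18=31 → 60/91 = 0.6593
  fear: TP=43, FN=4+4=8 → 43/51 = 0.8431
  anger: TP=29, FN=3+10=13 → 29/42 = 0.6905
Highest is class 'fear' with recall = 0.843.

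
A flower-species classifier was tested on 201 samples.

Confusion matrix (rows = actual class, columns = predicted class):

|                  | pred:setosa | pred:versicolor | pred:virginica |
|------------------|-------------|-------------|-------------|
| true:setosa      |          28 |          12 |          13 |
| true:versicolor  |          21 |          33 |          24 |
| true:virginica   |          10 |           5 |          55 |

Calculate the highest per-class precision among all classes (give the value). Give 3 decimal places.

0.660

Per-class precision (TP/(TP+FP)):
  setosa: TP=28, FP=21+10=31 → 28/59 = 0.4746
  versicolor: TP=33, FP=12+5=17 → 33/50 = 0.6600
  virginica: TP=55, FP=13+24=37 → 55/92 = 0.5978
Highest is class 'versicolor' with precision = 0.660.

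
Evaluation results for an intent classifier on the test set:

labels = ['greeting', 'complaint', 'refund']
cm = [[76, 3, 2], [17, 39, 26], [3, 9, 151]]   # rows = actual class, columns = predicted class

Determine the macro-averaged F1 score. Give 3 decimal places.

Per-class F1 score (2·TP/(2·TP+FP+FN)):
  greeting: TP=76, FP=17+3=20, FN=3+2=5 → 152/177 = 0.8588
  complaint: TP=39, FP=3+9=12, FN=17+26=43 → 78/133 = 0.5865
  refund: TP=151, FP=2+26=28, FN=3+9=12 → 302/342 = 0.8830
Macro-F1 score = mean = (0.8588 + 0.5865 + 0.8830) / 3 = 0.776

0.776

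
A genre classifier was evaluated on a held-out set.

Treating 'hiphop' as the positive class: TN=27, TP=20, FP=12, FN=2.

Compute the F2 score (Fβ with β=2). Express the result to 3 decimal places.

0.833

Fβ = (1+β²)·TP / ((1+β²)·TP + β²·FN + FP), with β²=4
= 5·20 / (5·20 + 4·2 + 12) = 0.833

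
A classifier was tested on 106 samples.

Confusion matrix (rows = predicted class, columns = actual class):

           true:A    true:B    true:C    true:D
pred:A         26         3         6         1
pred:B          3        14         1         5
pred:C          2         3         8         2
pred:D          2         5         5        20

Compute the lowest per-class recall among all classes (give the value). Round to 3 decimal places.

0.400

Per-class recall (TP/(TP+FN)):
  A: TP=26, FN=3+2+2=7 → 26/33 = 0.7879
  B: TP=14, FN=3+3+5=11 → 14/25 = 0.5600
  C: TP=8, FN=6+1+5=12 → 8/20 = 0.4000
  D: TP=20, FN=1+5+2=8 → 20/28 = 0.7143
Lowest is class 'C' with recall = 0.400.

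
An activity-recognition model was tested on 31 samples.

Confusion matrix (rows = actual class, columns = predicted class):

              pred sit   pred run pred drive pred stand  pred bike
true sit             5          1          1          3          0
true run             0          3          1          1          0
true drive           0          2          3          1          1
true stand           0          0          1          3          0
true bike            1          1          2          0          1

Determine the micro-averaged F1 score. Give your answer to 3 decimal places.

0.484

Micro-averaging pools counts across classes: ΣTP=15, ΣFP=16, ΣFN=16.
Micro-F1 score = 2·TP/(2·TP+FP+FN) on pooled counts = 0.484 (equals overall accuracy in single-label multiclass).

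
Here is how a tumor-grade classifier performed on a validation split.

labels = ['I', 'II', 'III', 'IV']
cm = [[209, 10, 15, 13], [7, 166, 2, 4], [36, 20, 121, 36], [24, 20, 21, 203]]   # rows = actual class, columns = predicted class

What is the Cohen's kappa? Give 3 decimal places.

0.692

Observed agreement pₒ = trace/N = 699/907 = 0.7707
Expected agreement pₑ = Σ (rowᵢ·colᵢ)/N² = (247·276 + 179·216 + 213·159 + 268·256)/907² = 0.2544
κ = (pₒ − pₑ)/(1 − pₑ) = (0.7707 − 0.2544)/(1 − 0.2544) = 0.692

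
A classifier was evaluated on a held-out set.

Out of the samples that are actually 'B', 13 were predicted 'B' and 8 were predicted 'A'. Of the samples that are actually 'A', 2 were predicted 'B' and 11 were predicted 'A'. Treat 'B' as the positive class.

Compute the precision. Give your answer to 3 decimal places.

0.867

Precision = TP/(TP+FP) = 13/(13+2) = 13/15 = 0.867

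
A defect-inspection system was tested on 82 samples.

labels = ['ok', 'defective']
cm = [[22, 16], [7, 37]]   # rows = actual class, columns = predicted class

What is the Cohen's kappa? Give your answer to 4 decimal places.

0.4267

Observed agreement pₒ = trace/N = 59/82 = 0.71951
Expected agreement pₑ = Σ (rowᵢ·colᵢ)/N² = (38·29 + 44·53)/82² = 0.51071
κ = (pₒ − pₑ)/(1 − pₑ) = (0.71951 − 0.51071)/(1 − 0.51071) = 0.4267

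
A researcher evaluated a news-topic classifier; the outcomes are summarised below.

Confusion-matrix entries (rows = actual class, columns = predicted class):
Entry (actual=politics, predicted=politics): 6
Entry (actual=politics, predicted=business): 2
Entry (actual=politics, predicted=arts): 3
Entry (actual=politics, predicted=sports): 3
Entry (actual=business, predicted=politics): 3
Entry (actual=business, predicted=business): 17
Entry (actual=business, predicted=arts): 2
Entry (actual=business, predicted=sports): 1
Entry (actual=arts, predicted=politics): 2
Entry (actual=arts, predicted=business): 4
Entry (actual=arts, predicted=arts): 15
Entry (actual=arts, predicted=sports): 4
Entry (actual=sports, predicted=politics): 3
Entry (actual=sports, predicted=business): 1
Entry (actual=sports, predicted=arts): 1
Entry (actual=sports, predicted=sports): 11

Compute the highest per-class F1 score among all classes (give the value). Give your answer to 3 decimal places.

Per-class F1 score (2·TP/(2·TP+FP+FN)):
  politics: TP=6, FP=3+2+3=8, FN=2+3+3=8 → 12/28 = 0.4286
  business: TP=17, FP=2+4+1=7, FN=3+2+1=6 → 34/47 = 0.7234
  arts: TP=15, FP=3+2+1=6, FN=2+4+4=10 → 30/46 = 0.6522
  sports: TP=11, FP=3+1+4=8, FN=3+1+1=5 → 22/35 = 0.6286
Highest is class 'business' with F1 score = 0.723.

0.723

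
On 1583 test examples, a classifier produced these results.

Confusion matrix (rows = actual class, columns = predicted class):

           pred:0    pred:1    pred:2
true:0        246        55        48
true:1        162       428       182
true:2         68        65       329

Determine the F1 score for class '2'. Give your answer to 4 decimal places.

Treat '2' as positive and all other classes as negative.
F1 score = 2·TP/(2·TP+FP+FN).
2: TP=329, FP=48+182=230, FN=68+65=133 → 658/1021 = 0.64447

0.6445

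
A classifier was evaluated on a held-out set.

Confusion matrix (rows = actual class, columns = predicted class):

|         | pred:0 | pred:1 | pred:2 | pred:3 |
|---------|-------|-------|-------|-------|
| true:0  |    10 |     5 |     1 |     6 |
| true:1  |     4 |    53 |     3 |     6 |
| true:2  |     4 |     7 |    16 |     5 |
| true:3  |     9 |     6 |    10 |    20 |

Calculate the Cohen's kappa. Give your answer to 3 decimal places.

0.436

Observed agreement pₒ = trace/N = 99/165 = 0.6000
Expected agreement pₑ = Σ (rowᵢ·colᵢ)/N² = (22·27 + 66·71 + 32·30 + 45·37)/165² = 0.2904
κ = (pₒ − pₑ)/(1 − pₑ) = (0.6000 − 0.2904)/(1 − 0.2904) = 0.436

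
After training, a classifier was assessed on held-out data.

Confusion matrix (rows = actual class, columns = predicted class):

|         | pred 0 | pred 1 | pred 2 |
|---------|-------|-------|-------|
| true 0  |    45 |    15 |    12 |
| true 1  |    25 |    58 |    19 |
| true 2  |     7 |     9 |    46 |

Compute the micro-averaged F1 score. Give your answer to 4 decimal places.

0.6314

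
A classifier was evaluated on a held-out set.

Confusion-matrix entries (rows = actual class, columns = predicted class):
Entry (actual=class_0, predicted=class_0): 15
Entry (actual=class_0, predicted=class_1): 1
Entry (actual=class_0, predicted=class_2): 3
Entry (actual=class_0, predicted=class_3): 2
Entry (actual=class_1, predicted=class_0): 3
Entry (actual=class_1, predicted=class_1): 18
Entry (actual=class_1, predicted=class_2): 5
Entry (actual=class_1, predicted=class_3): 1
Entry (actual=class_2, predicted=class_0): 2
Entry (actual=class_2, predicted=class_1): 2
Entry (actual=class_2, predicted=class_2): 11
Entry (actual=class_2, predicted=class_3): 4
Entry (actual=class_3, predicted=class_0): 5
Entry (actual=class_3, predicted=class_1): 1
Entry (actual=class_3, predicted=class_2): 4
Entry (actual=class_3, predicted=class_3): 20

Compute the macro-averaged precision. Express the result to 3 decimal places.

0.659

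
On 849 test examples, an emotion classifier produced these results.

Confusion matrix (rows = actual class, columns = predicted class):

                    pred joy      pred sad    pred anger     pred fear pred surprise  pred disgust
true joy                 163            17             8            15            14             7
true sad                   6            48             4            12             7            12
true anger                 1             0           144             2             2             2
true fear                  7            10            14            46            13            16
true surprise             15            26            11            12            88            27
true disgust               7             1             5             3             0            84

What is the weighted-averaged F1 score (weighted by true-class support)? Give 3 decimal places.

Per-class F1 score (2·TP/(2·TP+FP+FN)):
  joy: TP=163, FP=6+1+7+15+7=36, FN=17+8+15+14+7=61 → 326/423 = 0.7707
  sad: TP=48, FP=17+0+10+26+1=54, FN=6+4+12+7+12=41 → 96/191 = 0.5026
  anger: TP=144, FP=8+4+14+11+5=42, FN=1+0+2+2+2=7 → 288/337 = 0.8546
  fear: TP=46, FP=15+12+2+12+3=44, FN=7+10+14+13+16=60 → 92/196 = 0.4694
  surprise: TP=88, FP=14+7+2+13+0=36, FN=15+26+11+12+27=91 → 176/303 = 0.5809
  disgust: TP=84, FP=7+12+2+16+27=64, FN=7+1+5+3+0=16 → 168/248 = 0.6774
Weighted-F1 score = Σ (supportᵢ/N)·F1 scoreᵢ with N=849: (224/849)·0.7707 + (89/849)·0.5026 + (151/849)·0.8546 + (106/849)·0.4694 + (179/849)·0.5809 + (100/849)·0.6774 = 0.669

0.669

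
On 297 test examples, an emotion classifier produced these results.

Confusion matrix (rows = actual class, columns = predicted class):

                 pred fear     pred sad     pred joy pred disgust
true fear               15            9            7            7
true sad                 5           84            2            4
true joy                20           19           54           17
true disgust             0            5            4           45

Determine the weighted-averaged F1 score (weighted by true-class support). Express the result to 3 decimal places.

Per-class F1 score (2·TP/(2·TP+FP+FN)):
  fear: TP=15, FP=5+20+0=25, FN=9+7+7=23 → 30/78 = 0.3846
  sad: TP=84, FP=9+19+5=33, FN=5+2+4=11 → 168/212 = 0.7925
  joy: TP=54, FP=7+2+4=13, FN=20+19+17=56 → 108/177 = 0.6102
  disgust: TP=45, FP=7+4+17=28, FN=0+5+4=9 → 90/127 = 0.7087
Weighted-F1 score = Σ (supportᵢ/N)·F1 scoreᵢ with N=297: (38/297)·0.3846 + (95/297)·0.7925 + (110/297)·0.6102 + (54/297)·0.7087 = 0.658

0.658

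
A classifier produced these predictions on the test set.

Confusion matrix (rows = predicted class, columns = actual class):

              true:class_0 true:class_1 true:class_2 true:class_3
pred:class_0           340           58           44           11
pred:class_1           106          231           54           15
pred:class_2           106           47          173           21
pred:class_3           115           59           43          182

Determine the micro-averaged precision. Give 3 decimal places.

Micro-averaging pools counts across classes: ΣTP=926, ΣFP=679, ΣFN=679.
Micro-precision = TP/(TP+FP) on pooled counts = 0.577 (equals overall accuracy in single-label multiclass).

0.577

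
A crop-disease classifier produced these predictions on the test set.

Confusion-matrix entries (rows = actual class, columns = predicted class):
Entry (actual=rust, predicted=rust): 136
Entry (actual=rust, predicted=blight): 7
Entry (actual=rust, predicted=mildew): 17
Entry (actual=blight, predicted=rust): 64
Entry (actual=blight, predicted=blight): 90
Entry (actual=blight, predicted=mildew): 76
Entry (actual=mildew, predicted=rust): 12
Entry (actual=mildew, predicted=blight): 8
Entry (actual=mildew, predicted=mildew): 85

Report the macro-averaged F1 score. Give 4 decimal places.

0.6231

Per-class F1 score (2·TP/(2·TP+FP+FN)):
  rust: TP=136, FP=64+12=76, FN=7+17=24 → 272/372 = 0.73118
  blight: TP=90, FP=7+8=15, FN=64+76=140 → 180/335 = 0.53731
  mildew: TP=85, FP=17+76=93, FN=12+8=20 → 170/283 = 0.60071
Macro-F1 score = mean = (0.73118 + 0.53731 + 0.60071) / 3 = 0.6231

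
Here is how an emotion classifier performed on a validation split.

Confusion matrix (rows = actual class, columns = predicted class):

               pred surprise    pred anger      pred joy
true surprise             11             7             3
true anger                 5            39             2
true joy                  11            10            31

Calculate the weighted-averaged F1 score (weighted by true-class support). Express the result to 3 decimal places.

Per-class F1 score (2·TP/(2·TP+FP+FN)):
  surprise: TP=11, FP=5+11=16, FN=7+3=10 → 22/48 = 0.4583
  anger: TP=39, FP=7+10=17, FN=5+2=7 → 78/102 = 0.7647
  joy: TP=31, FP=3+2=5, FN=11+10=21 → 62/88 = 0.7045
Weighted-F1 score = Σ (supportᵢ/N)·F1 scoreᵢ with N=119: (21/119)·0.4583 + (46/119)·0.7647 + (52/119)·0.7045 = 0.684

0.684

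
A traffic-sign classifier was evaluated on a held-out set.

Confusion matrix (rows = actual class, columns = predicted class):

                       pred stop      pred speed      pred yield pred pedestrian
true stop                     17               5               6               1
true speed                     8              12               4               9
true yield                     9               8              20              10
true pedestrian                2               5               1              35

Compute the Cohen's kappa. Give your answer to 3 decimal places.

Observed agreement pₒ = trace/N = 84/152 = 0.5526
Expected agreement pₑ = Σ (rowᵢ·colᵢ)/N² = (29·36 + 33·30 + 47·31 + 43·55)/152² = 0.2535
κ = (pₒ − pₑ)/(1 − pₑ) = (0.5526 − 0.2535)/(1 − 0.2535) = 0.401

0.401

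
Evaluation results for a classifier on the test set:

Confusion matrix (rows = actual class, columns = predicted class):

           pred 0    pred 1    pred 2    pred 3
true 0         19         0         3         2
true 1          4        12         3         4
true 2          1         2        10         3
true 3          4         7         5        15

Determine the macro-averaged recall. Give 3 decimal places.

0.606

Per-class recall (TP/(TP+FN)):
  0: TP=19, FN=0+3+2=5 → 19/24 = 0.7917
  1: TP=12, FN=4+3+4=11 → 12/23 = 0.5217
  2: TP=10, FN=1+2+3=6 → 10/16 = 0.6250
  3: TP=15, FN=4+7+5=16 → 15/31 = 0.4839
Macro-recall = mean = (0.7917 + 0.5217 + 0.6250 + 0.4839) / 4 = 0.606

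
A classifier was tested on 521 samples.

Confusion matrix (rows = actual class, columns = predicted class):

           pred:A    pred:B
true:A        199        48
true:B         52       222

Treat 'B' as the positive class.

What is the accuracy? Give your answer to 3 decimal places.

0.808

Accuracy = (TP+TN)/N = (222+199)/521 = 0.808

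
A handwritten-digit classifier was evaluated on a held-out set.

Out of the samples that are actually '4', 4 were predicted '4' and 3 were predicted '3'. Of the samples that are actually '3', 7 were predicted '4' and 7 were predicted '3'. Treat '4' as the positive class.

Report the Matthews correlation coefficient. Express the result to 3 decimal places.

MCC = (TP·TN − FP·FN) / √((TP+FP)(TP+FN)(TN+FP)(TN+FN))
Numerator = 4·7 − 7·3 = 7
Denominator = √(11·7·14·10) = √10780 = 103.8268
MCC = 7 / 103.8268 = 0.067

0.067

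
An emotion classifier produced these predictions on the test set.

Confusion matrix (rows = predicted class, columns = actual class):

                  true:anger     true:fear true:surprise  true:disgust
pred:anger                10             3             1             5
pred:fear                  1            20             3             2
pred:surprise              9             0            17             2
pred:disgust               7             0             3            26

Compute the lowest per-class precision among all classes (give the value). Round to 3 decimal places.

0.526

Per-class precision (TP/(TP+FP)):
  anger: TP=10, FP=3+1+5=9 → 10/19 = 0.5263
  fear: TP=20, FP=1+3+2=6 → 20/26 = 0.7692
  surprise: TP=17, FP=9+0+2=11 → 17/28 = 0.6071
  disgust: TP=26, FP=7+0+3=10 → 26/36 = 0.7222
Lowest is class 'anger' with precision = 0.526.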